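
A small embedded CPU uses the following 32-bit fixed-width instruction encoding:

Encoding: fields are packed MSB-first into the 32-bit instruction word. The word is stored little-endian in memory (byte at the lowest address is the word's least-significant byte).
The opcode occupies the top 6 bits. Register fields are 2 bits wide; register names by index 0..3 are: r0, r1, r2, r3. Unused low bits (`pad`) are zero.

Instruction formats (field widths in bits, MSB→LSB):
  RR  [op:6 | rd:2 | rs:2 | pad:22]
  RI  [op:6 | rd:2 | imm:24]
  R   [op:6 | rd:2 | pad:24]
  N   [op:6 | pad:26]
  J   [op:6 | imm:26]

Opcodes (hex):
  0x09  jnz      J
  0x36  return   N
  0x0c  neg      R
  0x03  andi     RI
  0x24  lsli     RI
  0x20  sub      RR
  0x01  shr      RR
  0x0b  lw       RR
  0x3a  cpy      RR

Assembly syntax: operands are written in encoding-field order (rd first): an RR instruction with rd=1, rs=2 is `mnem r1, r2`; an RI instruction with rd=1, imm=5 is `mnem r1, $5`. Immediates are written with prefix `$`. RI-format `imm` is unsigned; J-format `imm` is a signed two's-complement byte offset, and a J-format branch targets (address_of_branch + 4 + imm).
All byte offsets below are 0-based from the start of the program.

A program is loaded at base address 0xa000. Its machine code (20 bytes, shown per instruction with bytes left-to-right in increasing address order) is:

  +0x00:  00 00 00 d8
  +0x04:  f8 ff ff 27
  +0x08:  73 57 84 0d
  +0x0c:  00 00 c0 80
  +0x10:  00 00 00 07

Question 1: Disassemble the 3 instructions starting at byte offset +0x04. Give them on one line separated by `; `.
+0x04: f8 ff ff 27 ⇒ word 0x27fffff8 (little)
  top 6b → 0x9 → jnz [J]
  imm@[25:0]=0x3fffff8 (s26→-8) ⇒ $-8
+0x08: 73 57 84 0d ⇒ word 0x0d845773 (little)
  top 6b → 0x3 → andi [RI]
  rd@[25:24]=0x1 ⇒ r1
  imm@[23:0]=0x845773 ⇒ $8673139
+0x0c: 00 00 c0 80 ⇒ word 0x80c00000 (little)
  top 6b → 0x20 → sub [RR]
  rd@[25:24]=0x0 ⇒ r0
  rs@[23:22]=0x3 ⇒ r3

jnz $-8; andi r1, $8673139; sub r0, r3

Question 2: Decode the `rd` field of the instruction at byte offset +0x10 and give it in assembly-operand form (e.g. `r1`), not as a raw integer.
r3

off 0x10: read 00 00 00 07 as little → 0x07000000
  op=0x07000000>>26=0x1 ⇒ shr (RR)
  rd: (w>>24)&0x3=0x3 → r3
  rs: (w>>22)&0x3=0x0 → r0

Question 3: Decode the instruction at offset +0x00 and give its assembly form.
return

off 0x00: read 00 00 00 d8 as little → 0xd8000000
  opcode bits[31:26]=0x36: return/N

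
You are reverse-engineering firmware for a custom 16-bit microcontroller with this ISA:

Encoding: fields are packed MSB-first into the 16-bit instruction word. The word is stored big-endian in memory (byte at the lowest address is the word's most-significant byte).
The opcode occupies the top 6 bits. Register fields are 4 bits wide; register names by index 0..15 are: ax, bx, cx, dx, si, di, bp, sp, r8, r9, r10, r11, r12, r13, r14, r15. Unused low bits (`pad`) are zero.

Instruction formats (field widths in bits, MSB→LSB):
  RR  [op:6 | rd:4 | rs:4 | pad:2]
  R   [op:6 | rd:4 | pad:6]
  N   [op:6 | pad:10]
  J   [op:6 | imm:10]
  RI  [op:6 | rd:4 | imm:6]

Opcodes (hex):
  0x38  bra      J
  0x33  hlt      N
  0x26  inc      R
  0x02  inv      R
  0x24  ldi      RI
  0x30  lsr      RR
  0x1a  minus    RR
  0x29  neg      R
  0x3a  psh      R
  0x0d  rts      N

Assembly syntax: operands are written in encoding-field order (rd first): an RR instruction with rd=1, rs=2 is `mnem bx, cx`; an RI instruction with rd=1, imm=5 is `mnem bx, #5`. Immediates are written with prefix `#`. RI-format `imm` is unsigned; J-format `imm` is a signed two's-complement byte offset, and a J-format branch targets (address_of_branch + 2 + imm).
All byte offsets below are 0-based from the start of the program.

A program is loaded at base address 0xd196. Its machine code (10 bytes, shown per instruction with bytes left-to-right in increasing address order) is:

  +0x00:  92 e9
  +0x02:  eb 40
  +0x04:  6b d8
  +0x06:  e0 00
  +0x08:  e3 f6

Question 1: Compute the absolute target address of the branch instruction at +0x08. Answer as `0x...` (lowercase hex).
+0x08: e3 f6 ⇒ word 0xe3f6 (big)
  opcode bits[15:10]=0x38: bra/J
  imm@[9:0]=0x3f6 (s10→-10) ⇒ #-10
  target = base 0xd196 + off 0x08 + 2 + imm -10 = 0xd196

0xd196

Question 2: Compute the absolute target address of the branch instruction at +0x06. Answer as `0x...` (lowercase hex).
[06] e0 00 → 0xe000
  opcode bits[15:10]=0x38: bra/J
  [9:0] imm=0 = #0
  target = base 0xd196 + off 0x06 + 2 + imm 0 = 0xd19e

0xd19e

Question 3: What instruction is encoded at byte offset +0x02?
psh r13

@+02  big-endian(eb 40) = 0xeb40
  op=0xeb40>>10=0x3a ⇒ psh (R)
  [9:6] rd=13 = r13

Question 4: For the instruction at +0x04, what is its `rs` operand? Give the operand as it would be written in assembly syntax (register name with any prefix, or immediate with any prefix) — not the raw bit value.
bp

off 0x04: read 6b d8 as big → 0x6bd8
  opcode bits[15:10]=0x1a: minus/RR
  rd: (w>>6)&0xf=0xf → r15
  rs: (w>>2)&0xf=0x6 → bp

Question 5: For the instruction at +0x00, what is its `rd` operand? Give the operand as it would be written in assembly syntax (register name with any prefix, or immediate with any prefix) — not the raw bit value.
r11

@+00  big-endian(92 e9) = 0x92e9
  top 6b → 0x24 → ldi [RI]
  rd@[9:6]=0xb ⇒ r11
  imm@[5:0]=0x29 ⇒ #41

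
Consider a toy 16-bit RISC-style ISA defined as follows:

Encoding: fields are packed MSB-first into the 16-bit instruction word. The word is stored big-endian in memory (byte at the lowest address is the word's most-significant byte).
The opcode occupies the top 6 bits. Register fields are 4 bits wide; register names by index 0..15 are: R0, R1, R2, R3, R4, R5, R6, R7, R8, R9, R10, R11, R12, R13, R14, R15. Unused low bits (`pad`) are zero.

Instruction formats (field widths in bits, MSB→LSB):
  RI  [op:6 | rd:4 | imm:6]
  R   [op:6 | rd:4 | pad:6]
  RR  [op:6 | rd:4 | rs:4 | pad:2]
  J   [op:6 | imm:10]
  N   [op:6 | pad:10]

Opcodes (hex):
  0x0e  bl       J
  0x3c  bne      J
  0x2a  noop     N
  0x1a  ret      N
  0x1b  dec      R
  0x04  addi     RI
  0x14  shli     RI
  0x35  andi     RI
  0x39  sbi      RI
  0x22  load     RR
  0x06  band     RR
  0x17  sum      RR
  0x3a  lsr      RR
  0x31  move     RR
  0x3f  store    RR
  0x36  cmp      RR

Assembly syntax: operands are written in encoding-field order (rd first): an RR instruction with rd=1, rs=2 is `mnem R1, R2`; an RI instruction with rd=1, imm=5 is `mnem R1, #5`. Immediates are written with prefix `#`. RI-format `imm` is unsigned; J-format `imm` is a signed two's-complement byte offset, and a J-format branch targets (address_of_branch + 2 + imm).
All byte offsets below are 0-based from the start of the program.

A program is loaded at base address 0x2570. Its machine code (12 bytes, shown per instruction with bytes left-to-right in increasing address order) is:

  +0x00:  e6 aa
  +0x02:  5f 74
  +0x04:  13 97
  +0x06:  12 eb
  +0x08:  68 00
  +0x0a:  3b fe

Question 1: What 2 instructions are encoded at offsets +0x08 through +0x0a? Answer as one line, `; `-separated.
+0x08: 68 00 ⇒ word 0x6800 (big)
  op=0x6800>>10=0x1a ⇒ ret (N)
+0x0a: 3b fe ⇒ word 0x3bfe (big)
  op=0x3bfe>>10=0xe ⇒ bl (J)
  imm@[9:0]=0x3fe (s10→-2) ⇒ #-2

ret; bl #-2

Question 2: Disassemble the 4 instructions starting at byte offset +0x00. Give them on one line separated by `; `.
sbi R10, #42; sum R13, R13; addi R14, #23; addi R11, #43

+0x00: e6 aa ⇒ word 0xe6aa (big)
  opcode bits[15:10]=0x39: sbi/RI
  rd: (w>>6)&0xf=0xa → R10
  imm: (w>>0)&0x3f=0x2a → #42
+0x02: 5f 74 ⇒ word 0x5f74 (big)
  opcode bits[15:10]=0x17: sum/RR
  rd: (w>>6)&0xf=0xd → R13
  rs: (w>>2)&0xf=0xd → R13
+0x04: 13 97 ⇒ word 0x1397 (big)
  opcode bits[15:10]=0x4: addi/RI
  rd: (w>>6)&0xf=0xe → R14
  imm: (w>>0)&0x3f=0x17 → #23
+0x06: 12 eb ⇒ word 0x12eb (big)
  opcode bits[15:10]=0x4: addi/RI
  rd: (w>>6)&0xf=0xb → R11
  imm: (w>>0)&0x3f=0x2b → #43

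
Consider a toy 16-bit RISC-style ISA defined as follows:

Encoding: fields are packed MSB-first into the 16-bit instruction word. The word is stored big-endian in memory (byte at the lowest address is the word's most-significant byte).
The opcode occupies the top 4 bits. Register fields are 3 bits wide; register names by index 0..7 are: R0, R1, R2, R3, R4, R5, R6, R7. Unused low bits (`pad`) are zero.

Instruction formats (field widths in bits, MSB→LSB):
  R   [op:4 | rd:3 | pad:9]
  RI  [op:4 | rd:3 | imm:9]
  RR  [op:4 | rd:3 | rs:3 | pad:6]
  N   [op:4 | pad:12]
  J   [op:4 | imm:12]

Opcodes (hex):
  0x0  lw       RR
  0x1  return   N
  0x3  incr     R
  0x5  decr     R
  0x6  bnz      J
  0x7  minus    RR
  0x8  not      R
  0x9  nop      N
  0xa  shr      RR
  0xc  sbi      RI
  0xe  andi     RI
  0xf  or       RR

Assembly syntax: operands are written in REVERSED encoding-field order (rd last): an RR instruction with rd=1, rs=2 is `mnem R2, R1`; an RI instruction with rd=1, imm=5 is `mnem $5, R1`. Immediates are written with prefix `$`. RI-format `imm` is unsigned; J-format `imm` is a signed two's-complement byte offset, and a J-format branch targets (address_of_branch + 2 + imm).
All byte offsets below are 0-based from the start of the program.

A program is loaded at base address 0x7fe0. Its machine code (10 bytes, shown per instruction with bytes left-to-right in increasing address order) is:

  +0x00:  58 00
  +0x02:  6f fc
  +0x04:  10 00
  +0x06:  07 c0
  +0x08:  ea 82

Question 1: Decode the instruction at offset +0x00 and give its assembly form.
decr R4

+0x00: 58 00 ⇒ word 0x5800 (big)
  op=0x5800>>12=0x5 ⇒ decr (R)
  [11:9] rd=4 = R4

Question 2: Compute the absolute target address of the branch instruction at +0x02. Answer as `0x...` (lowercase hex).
0x7fe0

off 0x02: read 6f fc as big → 0x6ffc
  op=0x6ffc>>12=0x6 ⇒ bnz (J)
  imm: (w>>0)&0xfff=0xffc (s12→-4) → $-4
  target = base 0x7fe0 + off 0x02 + 2 + imm -4 = 0x7fe0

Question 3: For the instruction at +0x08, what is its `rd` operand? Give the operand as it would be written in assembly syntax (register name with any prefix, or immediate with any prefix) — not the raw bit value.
R5

off 0x08: read ea 82 as big → 0xea82
  op=0xea82>>12=0xe ⇒ andi (RI)
  rd: (w>>9)&0x7=0x5 → R5
  imm: (w>>0)&0x1ff=0x82 → $130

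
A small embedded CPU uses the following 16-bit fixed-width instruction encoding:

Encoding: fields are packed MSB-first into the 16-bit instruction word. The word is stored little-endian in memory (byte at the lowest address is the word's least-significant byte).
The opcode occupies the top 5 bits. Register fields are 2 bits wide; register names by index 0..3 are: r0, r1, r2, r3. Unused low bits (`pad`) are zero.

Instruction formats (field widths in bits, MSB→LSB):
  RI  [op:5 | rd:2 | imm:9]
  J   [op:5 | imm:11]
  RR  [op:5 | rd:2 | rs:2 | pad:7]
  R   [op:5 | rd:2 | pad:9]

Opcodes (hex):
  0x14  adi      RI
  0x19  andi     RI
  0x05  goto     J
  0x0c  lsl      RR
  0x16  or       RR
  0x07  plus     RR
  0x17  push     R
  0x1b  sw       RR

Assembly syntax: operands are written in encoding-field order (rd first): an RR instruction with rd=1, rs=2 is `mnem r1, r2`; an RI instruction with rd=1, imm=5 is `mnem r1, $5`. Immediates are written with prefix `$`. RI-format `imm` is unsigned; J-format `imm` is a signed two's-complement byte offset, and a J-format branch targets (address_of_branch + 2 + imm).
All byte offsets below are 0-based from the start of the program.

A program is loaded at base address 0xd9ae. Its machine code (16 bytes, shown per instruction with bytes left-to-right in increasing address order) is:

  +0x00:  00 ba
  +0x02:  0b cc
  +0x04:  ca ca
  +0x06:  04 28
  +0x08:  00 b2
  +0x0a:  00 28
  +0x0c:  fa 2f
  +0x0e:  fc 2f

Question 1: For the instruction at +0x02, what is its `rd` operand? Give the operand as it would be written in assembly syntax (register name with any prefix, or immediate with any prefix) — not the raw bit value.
r2

off 0x02: read 0b cc as little → 0xcc0b
  opcode bits[15:11]=0x19: andi/RI
  rd: (w>>9)&0x3=0x2 → r2
  imm: (w>>0)&0x1ff=0xb → $11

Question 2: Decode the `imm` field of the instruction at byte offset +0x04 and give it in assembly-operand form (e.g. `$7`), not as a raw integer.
$202

+0x04: ca ca ⇒ word 0xcaca (little)
  op=0xcaca>>11=0x19 ⇒ andi (RI)
  rd: (w>>9)&0x3=0x1 → r1
  imm: (w>>0)&0x1ff=0xca → $202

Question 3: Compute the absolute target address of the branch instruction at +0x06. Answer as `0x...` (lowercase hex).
0xd9ba

+0x06: 04 28 ⇒ word 0x2804 (little)
  top 5b → 0x5 → goto [J]
  imm@[10:0]=0x4 ⇒ $4
  target = base 0xd9ae + off 0x06 + 2 + imm 4 = 0xd9ba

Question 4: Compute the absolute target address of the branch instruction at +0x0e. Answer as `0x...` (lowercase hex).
@+0e  little-endian(fc 2f) = 0x2ffc
  op=0x2ffc>>11=0x5 ⇒ goto (J)
  imm: (w>>0)&0x7ff=0x7fc (s11→-4) → $-4
  target = base 0xd9ae + off 0x0e + 2 + imm -4 = 0xd9ba

0xd9ba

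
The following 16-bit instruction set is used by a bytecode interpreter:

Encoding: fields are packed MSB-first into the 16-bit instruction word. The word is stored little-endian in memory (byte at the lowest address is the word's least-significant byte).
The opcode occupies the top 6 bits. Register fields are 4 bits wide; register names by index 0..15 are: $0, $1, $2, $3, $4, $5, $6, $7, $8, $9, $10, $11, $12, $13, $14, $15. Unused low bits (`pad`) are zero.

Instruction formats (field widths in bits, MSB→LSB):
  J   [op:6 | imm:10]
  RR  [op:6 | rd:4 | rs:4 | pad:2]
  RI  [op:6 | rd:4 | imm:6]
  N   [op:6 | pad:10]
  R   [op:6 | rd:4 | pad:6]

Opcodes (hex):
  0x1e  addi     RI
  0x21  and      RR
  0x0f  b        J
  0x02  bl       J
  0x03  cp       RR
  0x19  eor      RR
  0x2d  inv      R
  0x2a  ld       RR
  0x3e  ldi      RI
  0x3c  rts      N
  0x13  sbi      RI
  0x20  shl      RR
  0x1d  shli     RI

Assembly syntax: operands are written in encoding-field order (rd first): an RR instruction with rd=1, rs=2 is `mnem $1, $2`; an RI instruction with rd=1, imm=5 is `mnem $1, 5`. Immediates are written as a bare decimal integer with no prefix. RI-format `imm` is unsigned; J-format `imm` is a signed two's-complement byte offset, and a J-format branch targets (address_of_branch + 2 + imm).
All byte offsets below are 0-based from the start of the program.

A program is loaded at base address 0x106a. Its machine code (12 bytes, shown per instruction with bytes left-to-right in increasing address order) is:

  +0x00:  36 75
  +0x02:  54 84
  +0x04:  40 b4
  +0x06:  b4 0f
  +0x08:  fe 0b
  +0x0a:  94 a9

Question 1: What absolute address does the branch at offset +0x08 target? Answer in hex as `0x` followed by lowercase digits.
+0x08: fe 0b ⇒ word 0x0bfe (little)
  top 6b → 0x2 → bl [J]
  imm: (w>>0)&0x3ff=0x3fe (s10→-2) → -2
  target = base 0x106a + off 0x08 + 2 + imm -2 = 0x1072

0x1072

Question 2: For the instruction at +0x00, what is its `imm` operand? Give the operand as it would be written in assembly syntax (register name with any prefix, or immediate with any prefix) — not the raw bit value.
54

@+00  little-endian(36 75) = 0x7536
  op=0x7536>>10=0x1d ⇒ shli (RI)
  rd@[9:6]=0x4 ⇒ $4
  imm@[5:0]=0x36 ⇒ 54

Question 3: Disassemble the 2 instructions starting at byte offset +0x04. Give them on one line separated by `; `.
@+04  little-endian(40 b4) = 0xb440
  op=0xb440>>10=0x2d ⇒ inv (R)
  rd@[9:6]=0x1 ⇒ $1
@+06  little-endian(b4 0f) = 0x0fb4
  op=0x0fb4>>10=0x3 ⇒ cp (RR)
  rd@[9:6]=0xe ⇒ $14
  rs@[5:2]=0xd ⇒ $13

inv $1; cp $14, $13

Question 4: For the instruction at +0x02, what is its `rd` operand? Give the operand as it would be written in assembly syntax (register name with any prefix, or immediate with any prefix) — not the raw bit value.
@+02  little-endian(54 84) = 0x8454
  top 6b → 0x21 → and [RR]
  [9:6] rd=1 = $1
  [5:2] rs=5 = $5

$1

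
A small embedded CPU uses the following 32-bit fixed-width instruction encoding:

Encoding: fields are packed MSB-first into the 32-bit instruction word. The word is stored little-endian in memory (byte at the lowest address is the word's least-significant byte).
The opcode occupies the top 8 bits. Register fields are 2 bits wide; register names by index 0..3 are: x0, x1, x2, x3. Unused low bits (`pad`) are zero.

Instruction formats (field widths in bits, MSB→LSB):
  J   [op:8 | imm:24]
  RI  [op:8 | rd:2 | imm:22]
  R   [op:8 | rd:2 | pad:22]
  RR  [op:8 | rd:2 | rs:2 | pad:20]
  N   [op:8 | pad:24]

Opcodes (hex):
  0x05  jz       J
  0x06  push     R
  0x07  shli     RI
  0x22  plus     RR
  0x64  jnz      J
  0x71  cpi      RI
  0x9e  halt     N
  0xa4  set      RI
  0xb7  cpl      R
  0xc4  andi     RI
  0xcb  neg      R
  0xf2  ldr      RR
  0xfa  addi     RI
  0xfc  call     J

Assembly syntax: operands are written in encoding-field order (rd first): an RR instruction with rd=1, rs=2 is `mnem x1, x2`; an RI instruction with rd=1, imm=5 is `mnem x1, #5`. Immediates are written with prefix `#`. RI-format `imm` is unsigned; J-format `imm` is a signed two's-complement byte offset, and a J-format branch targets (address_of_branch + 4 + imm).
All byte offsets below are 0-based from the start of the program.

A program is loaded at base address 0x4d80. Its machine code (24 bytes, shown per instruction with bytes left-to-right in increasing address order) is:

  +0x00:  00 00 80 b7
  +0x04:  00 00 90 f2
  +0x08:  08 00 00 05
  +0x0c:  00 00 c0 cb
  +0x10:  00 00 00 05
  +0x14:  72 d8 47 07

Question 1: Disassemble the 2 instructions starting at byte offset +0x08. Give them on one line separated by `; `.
[08] 08 00 00 05 → 0x05000008
  op=0x05000008>>24=0x5 ⇒ jz (J)
  [23:0] imm=8 = #8
[0c] 00 00 c0 cb → 0xcbc00000
  op=0xcbc00000>>24=0xcb ⇒ neg (R)
  [23:22] rd=3 = x3

jz #8; neg x3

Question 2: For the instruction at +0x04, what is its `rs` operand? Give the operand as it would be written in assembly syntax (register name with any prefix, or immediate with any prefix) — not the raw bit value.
off 0x04: read 00 00 90 f2 as little → 0xf2900000
  op=0xf2900000>>24=0xf2 ⇒ ldr (RR)
  rd: (w>>22)&0x3=0x2 → x2
  rs: (w>>20)&0x3=0x1 → x1

x1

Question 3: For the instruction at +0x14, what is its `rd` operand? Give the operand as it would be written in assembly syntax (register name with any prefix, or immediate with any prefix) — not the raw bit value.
[14] 72 d8 47 07 → 0x0747d872
  top 8b → 0x7 → shli [RI]
  rd@[23:22]=0x1 ⇒ x1
  imm@[21:0]=0x7d872 ⇒ #514162

x1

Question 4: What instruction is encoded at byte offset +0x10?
jz #0

[10] 00 00 00 05 → 0x05000000
  opcode bits[31:24]=0x5: jz/J
  imm: (w>>0)&0xffffff=0x0 → #0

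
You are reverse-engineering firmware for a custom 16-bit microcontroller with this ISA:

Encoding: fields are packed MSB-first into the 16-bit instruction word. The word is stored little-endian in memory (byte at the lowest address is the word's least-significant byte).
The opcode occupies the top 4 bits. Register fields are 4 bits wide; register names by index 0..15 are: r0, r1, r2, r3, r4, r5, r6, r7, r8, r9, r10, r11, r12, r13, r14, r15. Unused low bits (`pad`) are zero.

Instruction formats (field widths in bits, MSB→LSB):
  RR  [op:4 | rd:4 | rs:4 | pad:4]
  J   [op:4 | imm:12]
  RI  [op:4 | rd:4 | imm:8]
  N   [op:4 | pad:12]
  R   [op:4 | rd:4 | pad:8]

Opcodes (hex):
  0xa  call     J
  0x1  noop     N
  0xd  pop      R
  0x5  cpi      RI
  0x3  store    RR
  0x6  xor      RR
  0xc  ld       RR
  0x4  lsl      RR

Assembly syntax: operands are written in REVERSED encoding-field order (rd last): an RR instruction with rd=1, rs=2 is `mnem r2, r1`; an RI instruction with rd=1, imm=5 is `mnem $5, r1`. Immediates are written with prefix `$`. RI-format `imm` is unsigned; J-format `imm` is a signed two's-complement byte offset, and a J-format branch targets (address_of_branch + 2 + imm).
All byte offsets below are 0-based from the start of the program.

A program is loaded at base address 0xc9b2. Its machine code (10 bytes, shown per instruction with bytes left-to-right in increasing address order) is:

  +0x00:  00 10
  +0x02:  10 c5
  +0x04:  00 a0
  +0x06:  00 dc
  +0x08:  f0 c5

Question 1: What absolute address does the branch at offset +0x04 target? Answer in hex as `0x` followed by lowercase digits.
off 0x04: read 00 a0 as little → 0xa000
  opcode bits[15:12]=0xa: call/J
  [11:0] imm=0 = $0
  target = base 0xc9b2 + off 0x04 + 2 + imm 0 = 0xc9b8

0xc9b8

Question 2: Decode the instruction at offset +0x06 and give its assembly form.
[06] 00 dc → 0xdc00
  top 4b → 0xd → pop [R]
  rd@[11:8]=0xc ⇒ r12

pop r12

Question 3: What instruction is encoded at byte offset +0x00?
noop

off 0x00: read 00 10 as little → 0x1000
  top 4b → 0x1 → noop [N]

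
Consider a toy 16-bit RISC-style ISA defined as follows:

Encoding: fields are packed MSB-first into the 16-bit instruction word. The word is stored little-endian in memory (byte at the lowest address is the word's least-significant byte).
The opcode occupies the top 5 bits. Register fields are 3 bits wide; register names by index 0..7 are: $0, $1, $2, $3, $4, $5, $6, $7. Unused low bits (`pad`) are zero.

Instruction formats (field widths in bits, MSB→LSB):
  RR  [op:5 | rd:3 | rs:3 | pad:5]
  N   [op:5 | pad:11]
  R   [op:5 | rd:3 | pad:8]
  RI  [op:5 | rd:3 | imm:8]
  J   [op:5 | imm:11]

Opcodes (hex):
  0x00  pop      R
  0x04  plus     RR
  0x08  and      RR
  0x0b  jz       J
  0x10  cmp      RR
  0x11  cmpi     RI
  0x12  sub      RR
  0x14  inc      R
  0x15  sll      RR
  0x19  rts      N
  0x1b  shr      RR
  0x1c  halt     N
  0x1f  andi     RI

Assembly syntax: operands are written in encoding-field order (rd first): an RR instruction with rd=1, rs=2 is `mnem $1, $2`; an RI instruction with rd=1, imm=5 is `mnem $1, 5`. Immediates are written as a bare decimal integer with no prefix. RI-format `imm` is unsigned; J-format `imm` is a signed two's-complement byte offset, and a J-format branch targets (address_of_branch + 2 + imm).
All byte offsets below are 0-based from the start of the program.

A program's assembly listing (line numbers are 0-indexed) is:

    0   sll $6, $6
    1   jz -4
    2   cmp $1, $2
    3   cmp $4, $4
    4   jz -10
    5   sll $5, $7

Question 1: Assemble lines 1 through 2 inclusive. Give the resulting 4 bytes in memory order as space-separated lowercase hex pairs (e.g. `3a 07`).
fc 5f 40 81

1. jz fields op=0xb:5|imm=-4:11 → word 5ffch → fc 5f
2. cmp fields op=0x10:5|rd=1:3|rs=2:3|pad=0:5 → word 8140h → 40 81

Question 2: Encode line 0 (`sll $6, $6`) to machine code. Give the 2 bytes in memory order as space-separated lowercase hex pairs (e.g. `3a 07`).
line 0 (sll): pack op=0x15:5|rd=6:3|rs=6:3|pad=0:5 = 0xaec0; little→ c0 ae

c0 ae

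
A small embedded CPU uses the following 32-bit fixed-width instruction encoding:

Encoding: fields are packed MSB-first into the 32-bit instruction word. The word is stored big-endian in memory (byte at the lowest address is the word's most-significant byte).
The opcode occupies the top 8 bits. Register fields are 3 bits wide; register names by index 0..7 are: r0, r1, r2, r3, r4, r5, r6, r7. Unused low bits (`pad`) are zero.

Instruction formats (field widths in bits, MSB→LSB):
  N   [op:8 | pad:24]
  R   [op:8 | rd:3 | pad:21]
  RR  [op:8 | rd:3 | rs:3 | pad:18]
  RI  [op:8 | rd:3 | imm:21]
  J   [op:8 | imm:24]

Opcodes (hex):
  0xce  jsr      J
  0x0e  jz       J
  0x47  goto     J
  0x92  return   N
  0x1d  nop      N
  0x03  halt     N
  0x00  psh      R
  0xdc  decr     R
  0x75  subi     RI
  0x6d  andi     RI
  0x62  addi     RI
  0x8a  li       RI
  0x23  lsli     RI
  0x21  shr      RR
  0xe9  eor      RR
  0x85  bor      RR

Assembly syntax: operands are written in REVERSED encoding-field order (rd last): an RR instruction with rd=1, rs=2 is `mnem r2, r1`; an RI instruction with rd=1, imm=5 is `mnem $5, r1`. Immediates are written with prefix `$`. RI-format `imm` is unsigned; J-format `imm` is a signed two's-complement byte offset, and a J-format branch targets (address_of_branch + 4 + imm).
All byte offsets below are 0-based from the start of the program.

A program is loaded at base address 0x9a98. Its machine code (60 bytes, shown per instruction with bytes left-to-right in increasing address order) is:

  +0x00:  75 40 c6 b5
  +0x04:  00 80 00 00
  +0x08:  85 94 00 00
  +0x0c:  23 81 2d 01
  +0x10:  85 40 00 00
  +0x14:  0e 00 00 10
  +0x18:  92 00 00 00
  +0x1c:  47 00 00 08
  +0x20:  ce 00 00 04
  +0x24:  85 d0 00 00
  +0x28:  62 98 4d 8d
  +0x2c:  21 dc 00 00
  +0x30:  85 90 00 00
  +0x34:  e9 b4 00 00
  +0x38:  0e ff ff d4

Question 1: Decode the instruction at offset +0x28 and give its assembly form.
off 0x28: read 62 98 4d 8d as big → 0x62984d8d
  opcode bits[31:24]=0x62: addi/RI
  rd@[23:21]=0x4 ⇒ r4
  imm@[20:0]=0x184d8d ⇒ $1592717

addi $1592717, r4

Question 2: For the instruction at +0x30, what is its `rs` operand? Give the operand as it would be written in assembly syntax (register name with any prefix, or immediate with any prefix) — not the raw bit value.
r4

+0x30: 85 90 00 00 ⇒ word 0x85900000 (big)
  opcode bits[31:24]=0x85: bor/RR
  [23:21] rd=4 = r4
  [20:18] rs=4 = r4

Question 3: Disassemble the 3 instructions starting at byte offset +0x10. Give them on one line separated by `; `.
bor r0, r2; jz $16; return

+0x10: 85 40 00 00 ⇒ word 0x85400000 (big)
  opcode bits[31:24]=0x85: bor/RR
  rd@[23:21]=0x2 ⇒ r2
  rs@[20:18]=0x0 ⇒ r0
+0x14: 0e 00 00 10 ⇒ word 0x0e000010 (big)
  opcode bits[31:24]=0xe: jz/J
  imm@[23:0]=0x10 ⇒ $16
+0x18: 92 00 00 00 ⇒ word 0x92000000 (big)
  opcode bits[31:24]=0x92: return/N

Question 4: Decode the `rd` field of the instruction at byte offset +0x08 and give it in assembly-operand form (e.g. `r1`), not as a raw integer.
r4

@+08  big-endian(85 94 00 00) = 0x85940000
  op=0x85940000>>24=0x85 ⇒ bor (RR)
  rd@[23:21]=0x4 ⇒ r4
  rs@[20:18]=0x5 ⇒ r5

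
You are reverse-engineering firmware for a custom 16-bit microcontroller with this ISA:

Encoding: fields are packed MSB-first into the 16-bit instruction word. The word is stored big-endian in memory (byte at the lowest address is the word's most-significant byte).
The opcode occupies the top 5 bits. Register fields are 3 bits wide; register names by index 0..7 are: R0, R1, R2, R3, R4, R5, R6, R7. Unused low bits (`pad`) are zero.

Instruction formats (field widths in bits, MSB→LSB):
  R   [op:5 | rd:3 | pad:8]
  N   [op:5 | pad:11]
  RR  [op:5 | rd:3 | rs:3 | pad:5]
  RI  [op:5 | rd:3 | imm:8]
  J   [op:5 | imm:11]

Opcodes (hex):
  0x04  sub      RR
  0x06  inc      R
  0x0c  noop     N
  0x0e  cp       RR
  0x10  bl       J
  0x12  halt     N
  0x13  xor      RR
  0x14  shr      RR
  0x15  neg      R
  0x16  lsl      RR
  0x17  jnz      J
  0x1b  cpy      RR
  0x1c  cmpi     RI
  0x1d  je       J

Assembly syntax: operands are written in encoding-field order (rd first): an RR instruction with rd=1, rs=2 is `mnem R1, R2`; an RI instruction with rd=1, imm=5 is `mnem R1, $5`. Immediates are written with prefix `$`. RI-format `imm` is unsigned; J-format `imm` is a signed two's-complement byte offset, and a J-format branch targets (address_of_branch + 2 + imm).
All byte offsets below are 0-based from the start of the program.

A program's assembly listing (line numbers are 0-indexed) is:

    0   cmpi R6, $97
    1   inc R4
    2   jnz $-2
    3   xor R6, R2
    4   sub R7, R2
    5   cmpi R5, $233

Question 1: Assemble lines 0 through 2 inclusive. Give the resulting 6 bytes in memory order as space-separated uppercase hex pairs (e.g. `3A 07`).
0. cmpi fields op=0x1c:5|rd=6:3|imm=97:8 → word e661h → e6 61
1. inc fields op=0x6:5|rd=4:3|pad=0:8 → word 3400h → 34 00
2. jnz fields op=0x17:5|imm=-2:11 → word bffeh → bf fe

E6 61 34 00 BF FE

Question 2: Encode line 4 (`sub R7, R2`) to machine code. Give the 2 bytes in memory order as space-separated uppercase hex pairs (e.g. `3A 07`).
27 40

line 4 (sub): pack op=0x4:5|rd=7:3|rs=2:3|pad=0:5 = 0x2740; big→ 27 40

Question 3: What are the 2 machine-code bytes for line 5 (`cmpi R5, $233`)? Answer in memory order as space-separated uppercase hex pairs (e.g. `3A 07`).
E5 E9

L5: cmpi op=0x1c:5|rd=5:3|imm=233:8 ⇒ 0xe5e9 ⇒ big e5 e9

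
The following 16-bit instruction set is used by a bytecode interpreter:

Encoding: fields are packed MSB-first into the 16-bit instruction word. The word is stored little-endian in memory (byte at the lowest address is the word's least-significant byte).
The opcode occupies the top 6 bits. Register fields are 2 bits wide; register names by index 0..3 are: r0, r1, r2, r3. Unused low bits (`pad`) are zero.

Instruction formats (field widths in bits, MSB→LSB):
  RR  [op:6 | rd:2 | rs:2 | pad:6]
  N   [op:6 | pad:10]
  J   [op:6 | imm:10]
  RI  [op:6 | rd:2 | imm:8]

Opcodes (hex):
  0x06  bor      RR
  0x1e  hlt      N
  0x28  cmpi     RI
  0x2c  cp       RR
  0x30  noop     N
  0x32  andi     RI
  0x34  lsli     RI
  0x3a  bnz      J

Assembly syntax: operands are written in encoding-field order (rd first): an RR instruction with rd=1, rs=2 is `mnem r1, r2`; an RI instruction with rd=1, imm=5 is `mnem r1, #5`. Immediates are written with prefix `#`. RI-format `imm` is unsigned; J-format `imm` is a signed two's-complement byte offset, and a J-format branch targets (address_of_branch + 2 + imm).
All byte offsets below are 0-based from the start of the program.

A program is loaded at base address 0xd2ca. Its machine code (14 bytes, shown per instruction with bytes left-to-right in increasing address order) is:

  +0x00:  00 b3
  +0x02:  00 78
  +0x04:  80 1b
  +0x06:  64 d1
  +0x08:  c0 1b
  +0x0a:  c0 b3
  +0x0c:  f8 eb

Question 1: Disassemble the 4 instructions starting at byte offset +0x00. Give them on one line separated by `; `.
cp r3, r0; hlt; bor r3, r2; lsli r1, #100

off 0x00: read 00 b3 as little → 0xb300
  opcode bits[15:10]=0x2c: cp/RR
  rd@[9:8]=0x3 ⇒ r3
  rs@[7:6]=0x0 ⇒ r0
off 0x02: read 00 78 as little → 0x7800
  opcode bits[15:10]=0x1e: hlt/N
off 0x04: read 80 1b as little → 0x1b80
  opcode bits[15:10]=0x6: bor/RR
  rd@[9:8]=0x3 ⇒ r3
  rs@[7:6]=0x2 ⇒ r2
off 0x06: read 64 d1 as little → 0xd164
  opcode bits[15:10]=0x34: lsli/RI
  rd@[9:8]=0x1 ⇒ r1
  imm@[7:0]=0x64 ⇒ #100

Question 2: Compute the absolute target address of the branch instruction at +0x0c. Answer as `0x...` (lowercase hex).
0xd2d0

+0x0c: f8 eb ⇒ word 0xebf8 (little)
  top 6b → 0x3a → bnz [J]
  imm@[9:0]=0x3f8 (s10→-8) ⇒ #-8
  target = base 0xd2ca + off 0x0c + 2 + imm -8 = 0xd2d0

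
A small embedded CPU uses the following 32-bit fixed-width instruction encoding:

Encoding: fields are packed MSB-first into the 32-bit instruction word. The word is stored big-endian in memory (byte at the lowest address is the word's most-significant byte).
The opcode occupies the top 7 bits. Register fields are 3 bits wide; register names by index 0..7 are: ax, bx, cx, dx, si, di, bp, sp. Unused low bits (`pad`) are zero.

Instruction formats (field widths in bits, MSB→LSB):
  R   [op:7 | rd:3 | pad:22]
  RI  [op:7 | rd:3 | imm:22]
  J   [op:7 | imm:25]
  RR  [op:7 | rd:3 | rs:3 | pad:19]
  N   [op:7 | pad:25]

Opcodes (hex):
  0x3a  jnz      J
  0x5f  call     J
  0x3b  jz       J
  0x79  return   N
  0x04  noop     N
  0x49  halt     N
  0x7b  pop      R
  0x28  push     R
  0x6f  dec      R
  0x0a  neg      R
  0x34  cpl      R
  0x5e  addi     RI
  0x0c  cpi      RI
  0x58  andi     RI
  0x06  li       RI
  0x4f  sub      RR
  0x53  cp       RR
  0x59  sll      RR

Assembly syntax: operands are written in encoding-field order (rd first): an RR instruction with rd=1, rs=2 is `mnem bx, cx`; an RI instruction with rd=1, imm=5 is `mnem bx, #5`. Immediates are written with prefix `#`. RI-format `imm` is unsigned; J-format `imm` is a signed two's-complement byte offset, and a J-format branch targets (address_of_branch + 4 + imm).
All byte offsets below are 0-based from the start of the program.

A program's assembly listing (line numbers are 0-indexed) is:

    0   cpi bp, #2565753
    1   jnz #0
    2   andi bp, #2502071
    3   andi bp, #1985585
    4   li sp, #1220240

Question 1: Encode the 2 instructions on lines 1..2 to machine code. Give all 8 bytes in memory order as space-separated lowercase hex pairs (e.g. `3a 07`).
74 00 00 00 b1 a6 2d b7

L1: jnz op=0x3a:7|imm=0:25 ⇒ 0x74000000 ⇒ big 74 00 00 00
L2: andi op=0x58:7|rd=6:3|imm=2502071:22 ⇒ 0xb1a62db7 ⇒ big b1 a6 2d b7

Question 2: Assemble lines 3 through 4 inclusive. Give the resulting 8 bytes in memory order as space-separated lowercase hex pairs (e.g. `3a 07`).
b1 9e 4c 31 0d d2 9e 90

3. andi fields op=0x58:7|rd=6:3|imm=1985585:22 → word b19e4c31h → b1 9e 4c 31
4. li fields op=0x6:7|rd=7:3|imm=1220240:22 → word 0dd29e90h → 0d d2 9e 90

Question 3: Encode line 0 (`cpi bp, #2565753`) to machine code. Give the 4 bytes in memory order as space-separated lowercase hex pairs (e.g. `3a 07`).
19 a7 26 79

L0: cpi op=0xc:7|rd=6:3|imm=2565753:22 ⇒ 0x19a72679 ⇒ big 19 a7 26 79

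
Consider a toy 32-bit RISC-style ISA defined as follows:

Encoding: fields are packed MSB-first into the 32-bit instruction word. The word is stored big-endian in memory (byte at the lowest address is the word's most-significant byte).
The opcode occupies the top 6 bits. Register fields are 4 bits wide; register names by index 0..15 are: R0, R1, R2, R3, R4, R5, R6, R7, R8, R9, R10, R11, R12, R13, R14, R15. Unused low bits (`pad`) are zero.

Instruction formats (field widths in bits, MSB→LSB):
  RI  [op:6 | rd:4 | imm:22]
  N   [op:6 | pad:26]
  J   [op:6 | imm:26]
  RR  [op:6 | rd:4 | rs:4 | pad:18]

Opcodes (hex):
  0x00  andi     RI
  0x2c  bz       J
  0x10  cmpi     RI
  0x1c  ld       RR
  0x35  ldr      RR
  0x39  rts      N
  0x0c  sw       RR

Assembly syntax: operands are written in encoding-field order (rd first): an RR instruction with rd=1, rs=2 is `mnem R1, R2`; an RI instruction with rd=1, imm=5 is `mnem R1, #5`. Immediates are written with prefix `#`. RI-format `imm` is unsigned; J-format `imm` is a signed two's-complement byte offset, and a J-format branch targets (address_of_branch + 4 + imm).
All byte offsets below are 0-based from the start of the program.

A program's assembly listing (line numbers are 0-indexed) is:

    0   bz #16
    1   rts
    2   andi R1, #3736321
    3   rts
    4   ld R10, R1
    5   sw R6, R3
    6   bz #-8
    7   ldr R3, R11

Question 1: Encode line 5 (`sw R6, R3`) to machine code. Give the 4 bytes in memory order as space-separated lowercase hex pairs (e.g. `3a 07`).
line 5 (sw): pack op=0xc:6|rd=6:4|rs=3:4|pad=0:18 = 0x318c0000; big→ 31 8c 00 00

31 8c 00 00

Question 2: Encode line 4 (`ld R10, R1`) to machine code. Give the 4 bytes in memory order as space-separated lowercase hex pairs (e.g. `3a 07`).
4. ld fields op=0x1c:6|rd=10:4|rs=1:4|pad=0:18 → word 72840000h → 72 84 00 00

72 84 00 00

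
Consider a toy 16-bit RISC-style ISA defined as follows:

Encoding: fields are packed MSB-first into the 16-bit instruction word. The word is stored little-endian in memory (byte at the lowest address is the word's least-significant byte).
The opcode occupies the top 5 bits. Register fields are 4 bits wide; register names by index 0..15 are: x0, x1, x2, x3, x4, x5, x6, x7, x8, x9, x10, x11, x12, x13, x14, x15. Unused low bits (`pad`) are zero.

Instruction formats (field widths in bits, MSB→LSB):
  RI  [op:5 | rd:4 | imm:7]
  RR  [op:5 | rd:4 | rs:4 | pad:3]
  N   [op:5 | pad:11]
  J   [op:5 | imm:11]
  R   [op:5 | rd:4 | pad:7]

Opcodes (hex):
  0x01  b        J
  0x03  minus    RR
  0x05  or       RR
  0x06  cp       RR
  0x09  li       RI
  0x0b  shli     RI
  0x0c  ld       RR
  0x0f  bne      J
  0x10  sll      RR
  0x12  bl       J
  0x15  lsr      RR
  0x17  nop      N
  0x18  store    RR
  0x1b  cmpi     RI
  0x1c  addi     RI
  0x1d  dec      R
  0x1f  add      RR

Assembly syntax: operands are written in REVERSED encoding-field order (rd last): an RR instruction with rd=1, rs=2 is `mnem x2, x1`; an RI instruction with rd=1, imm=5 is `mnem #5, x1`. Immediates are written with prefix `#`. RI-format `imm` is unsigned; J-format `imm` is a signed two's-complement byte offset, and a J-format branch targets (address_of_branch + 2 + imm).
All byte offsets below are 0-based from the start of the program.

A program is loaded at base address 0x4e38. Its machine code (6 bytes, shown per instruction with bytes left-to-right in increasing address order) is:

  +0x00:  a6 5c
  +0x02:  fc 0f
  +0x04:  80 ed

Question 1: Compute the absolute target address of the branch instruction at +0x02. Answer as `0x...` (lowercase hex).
[02] fc 0f → 0x0ffc
  opcode bits[15:11]=0x1: b/J
  imm: (w>>0)&0x7ff=0x7fc (s11→-4) → #-4
  target = base 0x4e38 + off 0x02 + 2 + imm -4 = 0x4e38

0x4e38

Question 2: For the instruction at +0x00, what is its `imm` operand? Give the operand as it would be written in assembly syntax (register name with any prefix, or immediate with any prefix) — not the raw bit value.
#38

+0x00: a6 5c ⇒ word 0x5ca6 (little)
  opcode bits[15:11]=0xb: shli/RI
  rd@[10:7]=0x9 ⇒ x9
  imm@[6:0]=0x26 ⇒ #38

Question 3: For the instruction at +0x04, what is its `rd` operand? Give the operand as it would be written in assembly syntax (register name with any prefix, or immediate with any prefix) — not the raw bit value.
@+04  little-endian(80 ed) = 0xed80
  top 5b → 0x1d → dec [R]
  rd@[10:7]=0xb ⇒ x11

x11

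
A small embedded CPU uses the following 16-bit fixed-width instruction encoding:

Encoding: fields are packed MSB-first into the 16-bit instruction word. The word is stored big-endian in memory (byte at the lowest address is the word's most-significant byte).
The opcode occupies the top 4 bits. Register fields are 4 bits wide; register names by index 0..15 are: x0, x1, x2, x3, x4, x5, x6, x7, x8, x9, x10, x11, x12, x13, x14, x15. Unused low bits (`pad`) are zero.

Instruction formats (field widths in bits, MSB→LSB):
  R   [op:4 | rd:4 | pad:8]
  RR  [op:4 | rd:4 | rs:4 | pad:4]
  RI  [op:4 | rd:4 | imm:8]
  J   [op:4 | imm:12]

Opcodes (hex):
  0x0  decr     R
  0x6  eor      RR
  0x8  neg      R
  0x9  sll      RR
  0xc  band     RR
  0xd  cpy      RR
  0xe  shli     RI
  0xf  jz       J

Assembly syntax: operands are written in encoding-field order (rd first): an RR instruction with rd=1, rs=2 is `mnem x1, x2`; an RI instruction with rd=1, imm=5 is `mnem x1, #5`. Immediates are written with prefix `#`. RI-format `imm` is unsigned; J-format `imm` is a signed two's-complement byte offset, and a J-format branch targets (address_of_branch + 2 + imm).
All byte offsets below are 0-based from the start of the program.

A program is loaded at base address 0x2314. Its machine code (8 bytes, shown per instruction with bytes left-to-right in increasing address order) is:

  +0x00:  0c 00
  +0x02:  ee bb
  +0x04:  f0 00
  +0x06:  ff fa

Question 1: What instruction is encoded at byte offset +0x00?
decr x12

[00] 0c 00 → 0x0c00
  opcode bits[15:12]=0x0: decr/R
  [11:8] rd=12 = x12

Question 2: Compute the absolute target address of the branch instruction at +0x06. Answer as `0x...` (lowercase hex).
0x2316

[06] ff fa → 0xfffa
  opcode bits[15:12]=0xf: jz/J
  imm@[11:0]=0xffa (s12→-6) ⇒ #-6
  target = base 0x2314 + off 0x06 + 2 + imm -6 = 0x2316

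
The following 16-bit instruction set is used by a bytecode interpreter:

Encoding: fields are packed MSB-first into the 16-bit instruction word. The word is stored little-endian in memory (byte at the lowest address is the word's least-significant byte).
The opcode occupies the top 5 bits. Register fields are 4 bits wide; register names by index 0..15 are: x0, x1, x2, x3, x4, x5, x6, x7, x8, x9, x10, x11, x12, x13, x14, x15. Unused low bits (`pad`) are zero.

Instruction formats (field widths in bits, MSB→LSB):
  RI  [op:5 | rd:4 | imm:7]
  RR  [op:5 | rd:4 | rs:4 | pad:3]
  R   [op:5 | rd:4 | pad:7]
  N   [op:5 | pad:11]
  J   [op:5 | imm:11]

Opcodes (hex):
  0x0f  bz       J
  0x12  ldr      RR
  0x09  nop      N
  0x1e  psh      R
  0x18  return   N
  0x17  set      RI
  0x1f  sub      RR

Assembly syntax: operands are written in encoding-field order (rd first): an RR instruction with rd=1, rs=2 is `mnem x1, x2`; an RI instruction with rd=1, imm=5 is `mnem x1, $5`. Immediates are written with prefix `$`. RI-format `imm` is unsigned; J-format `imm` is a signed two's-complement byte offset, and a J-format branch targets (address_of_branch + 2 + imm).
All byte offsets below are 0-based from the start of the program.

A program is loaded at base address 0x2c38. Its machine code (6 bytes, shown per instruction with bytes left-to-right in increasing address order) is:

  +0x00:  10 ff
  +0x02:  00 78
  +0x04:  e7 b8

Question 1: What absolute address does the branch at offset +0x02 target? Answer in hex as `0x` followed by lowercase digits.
0x2c3c

[02] 00 78 → 0x7800
  top 5b → 0xf → bz [J]
  imm: (w>>0)&0x7ff=0x0 → $0
  target = base 0x2c38 + off 0x02 + 2 + imm 0 = 0x2c3c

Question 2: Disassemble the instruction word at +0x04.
[04] e7 b8 → 0xb8e7
  opcode bits[15:11]=0x17: set/RI
  rd@[10:7]=0x1 ⇒ x1
  imm@[6:0]=0x67 ⇒ $103

set x1, $103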